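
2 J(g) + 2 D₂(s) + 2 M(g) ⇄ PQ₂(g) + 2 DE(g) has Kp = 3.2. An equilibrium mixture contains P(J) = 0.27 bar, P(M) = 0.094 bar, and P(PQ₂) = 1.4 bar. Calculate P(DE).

P(DE) = 0.038 bar

(D₂ is a pure solid — omitted from Kp.)
At equilibrium, Kp = P(PQ₂)·P(DE)² / (P(J)²·P(M)²) = 3.2.
(1.4)·(P(DE))² / ((0.27)²·(0.094)²) = 3.2
P(DE)² = 0.00147 ⇒ P(DE) = 0.038 bar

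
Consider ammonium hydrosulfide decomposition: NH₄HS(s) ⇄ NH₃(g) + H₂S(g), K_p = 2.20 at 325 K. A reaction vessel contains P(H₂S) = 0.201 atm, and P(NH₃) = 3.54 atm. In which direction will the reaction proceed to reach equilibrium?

(NH₄HS is a pure solid — omitted from Q_p.)
Q_p = P(NH₃)·P(H₂S) = (3.54)·(0.201) = 0.712
Q_p = 0.712 < K_p = 2.20, so the forward reaction proceeds.

forward (toward products)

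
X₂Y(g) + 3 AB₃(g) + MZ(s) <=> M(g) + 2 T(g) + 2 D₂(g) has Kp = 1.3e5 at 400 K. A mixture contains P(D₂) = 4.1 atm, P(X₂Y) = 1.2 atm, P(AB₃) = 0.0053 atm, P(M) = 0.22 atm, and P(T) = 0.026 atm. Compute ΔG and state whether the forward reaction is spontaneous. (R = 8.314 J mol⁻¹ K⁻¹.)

ΔG = -7.41 kJ/mol; the forward reaction is spontaneous

(MZ is a pure solid — omitted from Qp.)
Qp = P(M)·P(T)²·P(D₂)² / (P(X₂Y)·P(AB₃)³) = (0.22)·(0.026)²·(4.1)² / ((1.2)·(0.0053)³) = 14000
ΔG = RT ln(Qp/Kp) = (8.314 J mol⁻¹ K⁻¹)(400 K) × ln(14000/1.3e5)
   = (3.326 kJ/mol)(-2.228) = -7.41 kJ/mol
ΔG < 0, so the forward reaction is spontaneous (proceeds forward).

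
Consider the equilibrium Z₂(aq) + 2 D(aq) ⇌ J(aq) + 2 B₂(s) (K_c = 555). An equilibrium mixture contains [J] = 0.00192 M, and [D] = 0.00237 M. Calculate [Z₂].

(B₂ is a pure solid — omitted from K_c.)
At equilibrium, K_c = [J] / ([Z₂]·[D]²) = 555.
(0.00192) / (([Z₂])·(0.00237)²) = 555
[Z₂] = 0.616 M

[Z₂] = 0.616 M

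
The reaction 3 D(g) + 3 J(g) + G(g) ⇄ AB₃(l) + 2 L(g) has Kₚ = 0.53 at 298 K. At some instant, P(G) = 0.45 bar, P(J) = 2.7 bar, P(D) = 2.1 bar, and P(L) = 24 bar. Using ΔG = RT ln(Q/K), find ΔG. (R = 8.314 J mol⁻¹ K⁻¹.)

(AB₃ is a pure liquid — omitted from Qₚ.)
Qₚ = P(L)² / (P(D)³·P(J)³·P(G)) = (24)² / ((2.1)³·(2.7)³·(0.45)) = 7.02
ΔG = RT ln(Qₚ/Kₚ) = (8.314 J mol⁻¹ K⁻¹)(298 K) × ln(7.02/0.53)
   = (2.478 kJ/mol)(2.584) = 6.40 kJ/mol
ΔG > 0, so the forward reaction is non-spontaneous (proceeds in reverse).

ΔG = 6.40 kJ/mol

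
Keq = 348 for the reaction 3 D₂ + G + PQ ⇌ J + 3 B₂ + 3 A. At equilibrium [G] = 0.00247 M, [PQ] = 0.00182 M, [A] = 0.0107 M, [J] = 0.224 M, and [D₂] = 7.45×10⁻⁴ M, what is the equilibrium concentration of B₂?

At equilibrium, Keq = [J]·[B₂]³·[A]³ / ([D₂]³·[G]·[PQ]) = 348.
(0.224)·([B₂])³·(0.0107)³ / ((7.45×10⁻⁴)³·(0.00247)·(0.00182)) = 348
[B₂]³ = 2.36×10⁻⁶ ⇒ [B₂] = 0.0133 M

[B₂] = 0.0133 M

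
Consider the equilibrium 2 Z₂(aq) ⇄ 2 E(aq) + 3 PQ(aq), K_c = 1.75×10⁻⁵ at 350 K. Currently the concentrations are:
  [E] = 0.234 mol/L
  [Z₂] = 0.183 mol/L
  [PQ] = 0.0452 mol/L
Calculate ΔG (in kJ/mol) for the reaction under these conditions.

Q_c = [E]²·[PQ]³ / [Z₂]² = (0.234)²·(0.0452)³ / (0.183)² = 1.51×10⁻⁴
ΔG = RT ln(Q_c/K_c) = (8.314 J mol⁻¹ K⁻¹)(350 K) × ln(1.51×10⁻⁴/1.75×10⁻⁵)
   = (2.910 kJ/mol)(2.155) = 6.27 kJ/mol
ΔG > 0, so the forward reaction is non-spontaneous (proceeds in reverse).

ΔG = 6.27 kJ/mol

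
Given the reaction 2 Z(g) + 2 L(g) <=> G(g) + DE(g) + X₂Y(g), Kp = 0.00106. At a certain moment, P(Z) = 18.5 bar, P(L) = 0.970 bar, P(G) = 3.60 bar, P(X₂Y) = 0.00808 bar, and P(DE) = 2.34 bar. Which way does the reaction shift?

to the right

Qp = P(G)·P(DE)·P(X₂Y) / (P(Z)²·P(L)²) = (3.60)·(2.34)·(0.00808) / ((18.5)²·(0.970)²) = 2.11×10⁻⁴
Qp = 2.11×10⁻⁴ < Kp = 0.00106, so the forward reaction proceeds.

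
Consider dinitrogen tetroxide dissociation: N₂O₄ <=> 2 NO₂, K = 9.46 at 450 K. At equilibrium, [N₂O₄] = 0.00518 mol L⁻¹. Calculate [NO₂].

[NO₂] = 0.221 mol L⁻¹

At equilibrium, K = [NO₂]² / [N₂O₄] = 9.46.
([NO₂])² / (0.00518) = 9.46
[NO₂]² = 0.0490 ⇒ [NO₂] = 0.221 mol L⁻¹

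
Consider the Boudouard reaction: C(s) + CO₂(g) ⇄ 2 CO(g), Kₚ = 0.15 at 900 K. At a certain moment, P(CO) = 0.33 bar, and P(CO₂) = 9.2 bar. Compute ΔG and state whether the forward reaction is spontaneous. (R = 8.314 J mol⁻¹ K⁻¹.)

(C is a pure solid — omitted from Qₚ.)
Qₚ = P(CO)² / P(CO₂) = (0.33)² / (9.2) = 0.0118
ΔG = RT ln(Qₚ/Kₚ) = (8.314 J mol⁻¹ K⁻¹)(900 K) × ln(0.0118/0.15)
   = (7.483 kJ/mol)(-2.543) = -19.0 kJ/mol
ΔG < 0, so the forward reaction is spontaneous (proceeds forward).

ΔG = -19.0 kJ/mol; the forward reaction is spontaneous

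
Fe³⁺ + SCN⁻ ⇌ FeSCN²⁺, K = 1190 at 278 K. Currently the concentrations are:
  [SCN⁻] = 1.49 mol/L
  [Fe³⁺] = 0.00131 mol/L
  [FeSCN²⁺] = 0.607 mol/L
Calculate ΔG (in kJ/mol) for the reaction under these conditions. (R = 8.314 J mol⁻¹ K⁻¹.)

Q = [FeSCN²⁺] / ([Fe³⁺]·[SCN⁻]) = (0.607) / ((0.00131)·(1.49)) = 311
ΔG = RT ln(Q/K) = (8.314 J mol⁻¹ K⁻¹)(278 K) × ln(311/1190)
   = (2.311 kJ/mol)(-1.342) = -3.10 kJ/mol
ΔG < 0, so the forward reaction is spontaneous (proceeds forward).

ΔG = -3.10 kJ/mol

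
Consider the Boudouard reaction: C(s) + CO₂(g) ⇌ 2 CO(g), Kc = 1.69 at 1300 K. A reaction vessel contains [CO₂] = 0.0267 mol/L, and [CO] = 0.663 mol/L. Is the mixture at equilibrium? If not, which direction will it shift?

(C is a pure solid — omitted from Qc.)
Qc = [CO]² / [CO₂] = (0.663)² / (0.0267) = 16.5
Qc = 16.5 > Kc = 1.69: net reverse reaction.

no; Q > K, reaction proceeds in reverse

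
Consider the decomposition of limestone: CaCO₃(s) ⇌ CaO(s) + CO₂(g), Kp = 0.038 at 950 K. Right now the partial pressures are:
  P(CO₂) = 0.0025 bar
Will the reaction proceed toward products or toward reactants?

(CaCO₃, CaO are pure solids — omitted from Qp.)
Qp = P(CO₂) = 0.0025
Qp = 0.0025 < Kp = 0.038, so the forward reaction proceeds.

in the forward direction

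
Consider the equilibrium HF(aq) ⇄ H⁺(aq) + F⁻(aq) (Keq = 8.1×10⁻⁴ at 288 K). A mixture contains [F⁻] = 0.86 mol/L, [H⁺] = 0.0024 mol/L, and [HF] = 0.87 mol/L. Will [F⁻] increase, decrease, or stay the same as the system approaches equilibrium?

Q = [H⁺]·[F⁻] / [HF] = (0.0024)·(0.86) / (0.87) = 0.0024
Q = 0.0024 > Keq = 8.1×10⁻⁴: net reverse reaction.
F⁻ is a product, so it decreases.

decrease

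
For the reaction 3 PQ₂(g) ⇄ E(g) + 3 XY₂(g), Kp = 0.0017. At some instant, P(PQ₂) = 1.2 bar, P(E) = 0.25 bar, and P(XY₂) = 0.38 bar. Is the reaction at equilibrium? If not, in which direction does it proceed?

to the left

Qp = P(E)·P(XY₂)³ / P(PQ₂)³ = (0.25)·(0.38)³ / (1.2)³ = 0.0079
Qp = 0.0079 > Kp = 0.0017, so the reverse reaction proceeds.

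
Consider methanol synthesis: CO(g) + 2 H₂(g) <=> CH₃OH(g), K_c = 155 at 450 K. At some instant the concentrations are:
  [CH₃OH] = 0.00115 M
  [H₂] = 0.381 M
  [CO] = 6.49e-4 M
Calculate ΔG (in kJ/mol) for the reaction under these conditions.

ΔG = -9.51 kJ/mol

Q_c = [CH₃OH] / ([CO]·[H₂]²) = (0.00115) / ((6.49e-4)·(0.381)²) = 12.2
ΔG = RT ln(Q_c/K_c) = (8.314 J mol⁻¹ K⁻¹)(450 K) × ln(12.2/155)
   = (3.741 kJ/mol)(-2.542) = -9.51 kJ/mol
ΔG < 0, so the forward reaction is spontaneous (proceeds forward).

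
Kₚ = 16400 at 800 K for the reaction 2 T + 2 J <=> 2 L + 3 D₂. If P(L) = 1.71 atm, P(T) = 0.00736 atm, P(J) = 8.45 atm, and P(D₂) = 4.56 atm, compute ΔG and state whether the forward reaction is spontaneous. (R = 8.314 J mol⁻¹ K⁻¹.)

ΔG = 9.81 kJ/mol; the forward reaction is non-spontaneous

Qₚ = P(L)²·P(D₂)³ / (P(T)²·P(J)²) = (1.71)²·(4.56)³ / ((0.00736)²·(8.45)²) = 71700
ΔG = RT ln(Qₚ/Kₚ) = (8.314 J mol⁻¹ K⁻¹)(800 K) × ln(71700/16400)
   = (6.651 kJ/mol)(1.475) = 9.81 kJ/mol
ΔG > 0, so the forward reaction is non-spontaneous (proceeds in reverse).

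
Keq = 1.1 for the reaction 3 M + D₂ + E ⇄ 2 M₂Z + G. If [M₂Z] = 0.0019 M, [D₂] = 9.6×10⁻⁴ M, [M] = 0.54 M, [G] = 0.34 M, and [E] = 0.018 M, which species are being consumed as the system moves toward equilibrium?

M, D₂, E (reactants)

Q = [M₂Z]²·[G] / ([M]³·[D₂]·[E]) = (0.0019)²·(0.34) / ((0.54)³·(9.6×10⁻⁴)·(0.018)) = 0.45
Q = 0.45 < Keq = 1.1: net forward reaction.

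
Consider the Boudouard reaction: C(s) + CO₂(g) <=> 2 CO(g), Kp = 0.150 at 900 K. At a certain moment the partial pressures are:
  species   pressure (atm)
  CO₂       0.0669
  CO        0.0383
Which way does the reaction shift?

in the forward direction

(C is a pure solid — omitted from Qp.)
Qp = P(CO)² / P(CO₂) = (0.0383)² / (0.0669) = 0.0219
Qp = 0.0219 < Kp = 0.150, so the forward reaction proceeds.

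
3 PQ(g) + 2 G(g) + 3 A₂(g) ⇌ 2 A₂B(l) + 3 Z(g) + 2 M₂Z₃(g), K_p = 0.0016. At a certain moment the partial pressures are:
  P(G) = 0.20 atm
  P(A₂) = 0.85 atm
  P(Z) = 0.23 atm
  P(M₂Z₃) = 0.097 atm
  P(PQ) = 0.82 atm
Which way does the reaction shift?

in the reverse direction

(A₂B is a pure liquid — omitted from Q_p.)
Q_p = P(Z)³·P(M₂Z₃)² / (P(PQ)³·P(G)²·P(A₂)³) = (0.23)³·(0.097)² / ((0.82)³·(0.20)²·(0.85)³) = 0.0085
Q_p = 0.0085 > K_p = 0.0016, so the reverse reaction proceeds.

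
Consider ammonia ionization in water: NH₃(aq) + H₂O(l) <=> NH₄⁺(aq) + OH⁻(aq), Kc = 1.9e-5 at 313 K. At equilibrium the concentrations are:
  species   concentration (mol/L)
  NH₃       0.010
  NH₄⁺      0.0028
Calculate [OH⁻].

[OH⁻] = 6.8e-5 mol/L

(H₂O is a pure liquid — omitted from Kc.)
At equilibrium, Kc = [NH₄⁺]·[OH⁻] / [NH₃] = 1.9e-5.
(0.0028)·([OH⁻]) / (0.010) = 1.9e-5
[OH⁻] = 6.79e-5 = 6.8e-5 mol/L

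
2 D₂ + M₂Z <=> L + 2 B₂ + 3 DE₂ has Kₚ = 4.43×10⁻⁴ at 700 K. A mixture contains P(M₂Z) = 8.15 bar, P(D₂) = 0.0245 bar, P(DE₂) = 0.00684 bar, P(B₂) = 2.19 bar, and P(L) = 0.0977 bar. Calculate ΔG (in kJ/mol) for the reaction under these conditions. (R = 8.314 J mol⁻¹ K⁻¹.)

ΔG = -15.5 kJ/mol

Qₚ = P(L)·P(B₂)²·P(DE₂)³ / (P(D₂)²·P(M₂Z)) = (0.0977)·(2.19)²·(0.00684)³ / ((0.0245)²·(8.15)) = 3.07×10⁻⁵
ΔG = RT ln(Qₚ/Kₚ) = (8.314 J mol⁻¹ K⁻¹)(700 K) × ln(3.07×10⁻⁵/4.43×10⁻⁴)
   = (5.820 kJ/mol)(-2.669) = -15.5 kJ/mol
ΔG < 0, so the forward reaction is spontaneous (proceeds forward).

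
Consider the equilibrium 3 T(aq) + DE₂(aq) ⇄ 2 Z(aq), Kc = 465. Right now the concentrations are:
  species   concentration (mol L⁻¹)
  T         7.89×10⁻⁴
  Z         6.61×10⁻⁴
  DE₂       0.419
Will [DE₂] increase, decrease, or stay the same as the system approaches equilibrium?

Qc = [Z]² / ([T]³·[DE₂]) = (6.61×10⁻⁴)² / ((7.89×10⁻⁴)³·(0.419)) = 2120
Qc = 2120 > Kc = 465: net reverse reaction.
DE₂ is a reactant, so it increases.

increase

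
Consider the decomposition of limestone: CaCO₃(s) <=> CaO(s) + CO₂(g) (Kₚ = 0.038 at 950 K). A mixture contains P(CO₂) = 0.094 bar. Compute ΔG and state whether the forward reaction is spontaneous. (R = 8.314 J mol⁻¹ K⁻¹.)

ΔG = 7.15 kJ/mol; the forward reaction is non-spontaneous

(CaCO₃, CaO are pure solids — omitted from Qₚ.)
Qₚ = P(CO₂) = 0.0940
ΔG = RT ln(Qₚ/Kₚ) = (8.314 J mol⁻¹ K⁻¹)(950 K) × ln(0.0940/0.038)
   = (7.898 kJ/mol)(0.9057) = 7.15 kJ/mol
ΔG > 0, so the forward reaction is non-spontaneous (proceeds in reverse).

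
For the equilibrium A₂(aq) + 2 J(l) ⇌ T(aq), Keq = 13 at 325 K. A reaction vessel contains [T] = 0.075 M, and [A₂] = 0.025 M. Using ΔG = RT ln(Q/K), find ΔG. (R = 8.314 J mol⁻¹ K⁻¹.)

ΔG = -3.96 kJ/mol

(J is a pure liquid — omitted from Q.)
Q = [T] / [A₂] = (0.075) / (0.025) = 3.00
ΔG = RT ln(Q/Keq) = (8.314 J mol⁻¹ K⁻¹)(325 K) × ln(3.00/13)
   = (2.702 kJ/mol)(-1.466) = -3.96 kJ/mol
ΔG < 0, so the forward reaction is spontaneous (proceeds forward).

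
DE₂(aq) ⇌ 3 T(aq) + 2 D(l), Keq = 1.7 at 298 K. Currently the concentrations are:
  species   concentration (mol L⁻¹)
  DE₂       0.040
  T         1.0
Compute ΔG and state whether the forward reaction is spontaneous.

ΔG = 6.66 kJ/mol; the forward reaction is non-spontaneous

(D is a pure liquid — omitted from Q.)
Q = [T]³ / [DE₂] = (1.0)³ / (0.040) = 25.0
ΔG = RT ln(Q/Keq) = (8.314 J mol⁻¹ K⁻¹)(298 K) × ln(25.0/1.7)
   = (2.478 kJ/mol)(2.688) = 6.66 kJ/mol
ΔG > 0, so the forward reaction is non-spontaneous (proceeds in reverse).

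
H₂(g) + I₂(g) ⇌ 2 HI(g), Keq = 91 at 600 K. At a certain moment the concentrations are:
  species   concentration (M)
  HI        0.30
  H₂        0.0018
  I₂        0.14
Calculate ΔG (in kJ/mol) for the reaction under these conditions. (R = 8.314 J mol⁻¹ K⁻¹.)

Q = [HI]² / ([H₂]·[I₂]) = (0.30)² / ((0.0018)·(0.14)) = 357
ΔG = RT ln(Q/Keq) = (8.314 J mol⁻¹ K⁻¹)(600 K) × ln(357/91)
   = (4.988 kJ/mol)(1.367) = 6.82 kJ/mol
ΔG > 0, so the forward reaction is non-spontaneous (proceeds in reverse).

ΔG = 6.82 kJ/mol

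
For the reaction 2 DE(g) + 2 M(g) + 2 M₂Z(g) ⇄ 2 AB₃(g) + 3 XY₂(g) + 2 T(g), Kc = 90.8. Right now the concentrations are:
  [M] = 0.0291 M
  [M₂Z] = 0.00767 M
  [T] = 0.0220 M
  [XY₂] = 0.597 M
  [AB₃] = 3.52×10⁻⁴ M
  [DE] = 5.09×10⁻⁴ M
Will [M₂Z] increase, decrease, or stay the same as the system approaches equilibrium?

Qc = [AB₃]²·[XY₂]³·[T]² / ([DE]²·[M]²·[M₂Z]²) = (3.52×10⁻⁴)²·(0.597)³·(0.0220)² / ((5.09×10⁻⁴)²·(0.0291)²·(0.00767)²) = 989
Qc = 989 > Kc = 90.8: net reverse reaction.
M₂Z is a reactant, so it increases.

increase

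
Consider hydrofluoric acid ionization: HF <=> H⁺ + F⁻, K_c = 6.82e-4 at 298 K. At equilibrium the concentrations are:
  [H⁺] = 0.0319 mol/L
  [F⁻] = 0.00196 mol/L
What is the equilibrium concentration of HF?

[HF] = 0.0917 mol/L

At equilibrium, K_c = [H⁺]·[F⁻] / [HF] = 6.82e-4.
(0.0319)·(0.00196) / ([HF]) = 6.82e-4
[HF] = 0.0917 mol/L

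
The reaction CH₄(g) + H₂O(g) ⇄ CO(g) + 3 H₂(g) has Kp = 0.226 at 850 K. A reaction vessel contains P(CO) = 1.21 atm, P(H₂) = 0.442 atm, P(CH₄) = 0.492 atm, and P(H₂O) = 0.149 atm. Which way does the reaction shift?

reverse (toward reactants)

Qp = P(CO)·P(H₂)³ / (P(CH₄)·P(H₂O)) = (1.21)·(0.442)³ / ((0.492)·(0.149)) = 1.43
Qp = 1.43 > Kp = 0.226, so the reverse reaction proceeds.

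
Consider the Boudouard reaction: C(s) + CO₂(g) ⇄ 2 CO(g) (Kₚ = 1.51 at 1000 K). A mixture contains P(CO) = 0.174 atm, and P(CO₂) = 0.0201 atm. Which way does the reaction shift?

neither direction; the system is at equilibrium

(C is a pure solid — omitted from Qₚ.)
Qₚ = P(CO)² / P(CO₂) = (0.174)² / (0.0201) = 1.51
Qₚ = 1.51 = Kₚ, so the system is already at equilibrium.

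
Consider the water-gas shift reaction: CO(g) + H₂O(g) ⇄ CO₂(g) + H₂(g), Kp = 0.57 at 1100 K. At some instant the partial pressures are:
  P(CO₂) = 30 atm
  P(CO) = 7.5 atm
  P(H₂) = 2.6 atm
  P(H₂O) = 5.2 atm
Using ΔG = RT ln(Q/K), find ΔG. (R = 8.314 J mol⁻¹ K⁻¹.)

ΔG = 11.5 kJ/mol

Qp = P(CO₂)·P(H₂) / (P(CO)·P(H₂O)) = (30)·(2.6) / ((7.5)·(5.2)) = 2.00
ΔG = RT ln(Qp/Kp) = (8.314 J mol⁻¹ K⁻¹)(1100 K) × ln(2.00/0.57)
   = (9.145 kJ/mol)(1.255) = 11.5 kJ/mol
ΔG > 0, so the forward reaction is non-spontaneous (proceeds in reverse).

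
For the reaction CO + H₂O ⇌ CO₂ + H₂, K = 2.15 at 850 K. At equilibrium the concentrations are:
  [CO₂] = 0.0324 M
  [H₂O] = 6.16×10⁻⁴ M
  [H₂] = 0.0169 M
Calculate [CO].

At equilibrium, K = [CO₂]·[H₂] / ([CO]·[H₂O]) = 2.15.
(0.0324)·(0.0169) / (([CO])·(6.16×10⁻⁴)) = 2.15
[CO] = 0.413 M

[CO] = 0.413 M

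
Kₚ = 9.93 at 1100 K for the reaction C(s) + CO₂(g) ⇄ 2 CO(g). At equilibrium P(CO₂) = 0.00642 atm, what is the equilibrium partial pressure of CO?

(C is a pure solid — omitted from Kₚ.)
At equilibrium, Kₚ = P(CO)² / P(CO₂) = 9.93.
(P(CO))² / (0.00642) = 9.93
P(CO)² = 0.0638 ⇒ P(CO) = 0.252 atm

P(CO) = 0.252 atm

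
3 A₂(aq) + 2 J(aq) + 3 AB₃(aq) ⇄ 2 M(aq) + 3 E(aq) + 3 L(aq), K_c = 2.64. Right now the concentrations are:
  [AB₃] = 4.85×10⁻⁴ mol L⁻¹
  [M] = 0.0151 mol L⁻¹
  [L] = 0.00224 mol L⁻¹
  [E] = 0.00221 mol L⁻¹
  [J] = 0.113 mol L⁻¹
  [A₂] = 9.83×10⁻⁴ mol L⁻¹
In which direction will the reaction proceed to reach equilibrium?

Q_c = [M]²·[E]³·[L]³ / ([A₂]³·[J]²·[AB₃]³) = (0.0151)²·(0.00221)³·(0.00224)³ / ((9.83×10⁻⁴)³·(0.113)²·(4.85×10⁻⁴)³) = 20.0
Q_c = 20.0 > K_c = 2.64, so the reverse reaction proceeds.

toward reactants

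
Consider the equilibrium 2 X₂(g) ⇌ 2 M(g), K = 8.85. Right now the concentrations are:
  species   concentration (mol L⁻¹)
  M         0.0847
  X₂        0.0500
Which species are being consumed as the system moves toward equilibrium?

X₂ (reactants)

Q = [M]² / [X₂]² = (0.0847)² / (0.0500)² = 2.87
Q = 2.87 < K = 8.85: net forward reaction.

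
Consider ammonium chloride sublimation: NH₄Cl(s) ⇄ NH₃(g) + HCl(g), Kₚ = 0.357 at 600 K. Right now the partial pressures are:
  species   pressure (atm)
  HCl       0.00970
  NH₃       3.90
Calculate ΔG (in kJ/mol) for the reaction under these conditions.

ΔG = -11.2 kJ/mol

(NH₄Cl is a pure solid — omitted from Qₚ.)
Qₚ = P(NH₃)·P(HCl) = (3.90)·(0.00970) = 0.0378
ΔG = RT ln(Qₚ/Kₚ) = (8.314 J mol⁻¹ K⁻¹)(600 K) × ln(0.0378/0.357)
   = (4.988 kJ/mol)(-2.245) = -11.2 kJ/mol
ΔG < 0, so the forward reaction is spontaneous (proceeds forward).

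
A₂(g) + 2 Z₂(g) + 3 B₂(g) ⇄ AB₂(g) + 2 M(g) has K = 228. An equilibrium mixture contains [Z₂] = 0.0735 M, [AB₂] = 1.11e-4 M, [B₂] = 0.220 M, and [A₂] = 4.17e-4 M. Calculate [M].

[M] = 0.222 M

At equilibrium, K = [AB₂]·[M]² / ([A₂]·[Z₂]²·[B₂]³) = 228.
(1.11e-4)·([M])² / ((4.17e-4)·(0.0735)²·(0.220)³) = 228
[M]² = 0.0493 ⇒ [M] = 0.222 M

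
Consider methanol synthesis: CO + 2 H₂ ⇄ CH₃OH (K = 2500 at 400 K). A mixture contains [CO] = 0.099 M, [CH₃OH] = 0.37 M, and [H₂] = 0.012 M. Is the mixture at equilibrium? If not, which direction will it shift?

no; Q > K, reaction proceeds in reverse

Q = [CH₃OH] / ([CO]·[H₂]²) = (0.37) / ((0.099)·(0.012)²) = 26000
Q = 26000 > K = 2500: net reverse reaction.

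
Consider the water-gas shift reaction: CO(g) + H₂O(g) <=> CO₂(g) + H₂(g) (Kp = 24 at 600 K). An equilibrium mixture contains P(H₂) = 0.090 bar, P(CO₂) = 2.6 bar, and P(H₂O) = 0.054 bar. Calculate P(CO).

At equilibrium, Kp = P(CO₂)·P(H₂) / (P(CO)·P(H₂O)) = 24.
(2.6)·(0.090) / ((P(CO))·(0.054)) = 24
P(CO) = 0.181 = 0.18 bar

P(CO) = 0.18 bar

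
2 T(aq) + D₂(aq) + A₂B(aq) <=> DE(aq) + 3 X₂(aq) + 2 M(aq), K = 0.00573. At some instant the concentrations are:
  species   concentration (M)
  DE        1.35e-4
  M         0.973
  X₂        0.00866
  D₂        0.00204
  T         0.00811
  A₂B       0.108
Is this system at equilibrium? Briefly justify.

yes, at equilibrium

Q = [DE]·[X₂]³·[M]² / ([T]²·[D₂]·[A₂B]) = (1.35e-4)·(0.00866)³·(0.973)² / ((0.00811)²·(0.00204)·(0.108)) = 0.00573
Q = 0.00573 = K; the system is at equilibrium.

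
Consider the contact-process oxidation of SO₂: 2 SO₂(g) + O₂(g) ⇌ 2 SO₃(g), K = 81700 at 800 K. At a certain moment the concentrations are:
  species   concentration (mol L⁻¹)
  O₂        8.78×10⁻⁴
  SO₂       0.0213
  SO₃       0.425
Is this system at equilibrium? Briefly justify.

no; Q > K, reaction proceeds in reverse

Q = [SO₃]² / ([SO₂]²·[O₂]) = (0.425)² / ((0.0213)²·(8.78×10⁻⁴)) = 4.53×10⁵
Q = 4.53×10⁵ > K = 81700: net reverse reaction.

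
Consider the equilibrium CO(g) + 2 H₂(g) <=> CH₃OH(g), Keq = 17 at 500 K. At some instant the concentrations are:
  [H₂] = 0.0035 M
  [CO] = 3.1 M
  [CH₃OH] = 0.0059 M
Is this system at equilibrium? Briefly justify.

Q = [CH₃OH] / ([CO]·[H₂]²) = (0.0059) / ((3.1)·(0.0035)²) = 160
Q = 160 > Keq = 17: net reverse reaction.

no; Q > K, reaction proceeds in reverse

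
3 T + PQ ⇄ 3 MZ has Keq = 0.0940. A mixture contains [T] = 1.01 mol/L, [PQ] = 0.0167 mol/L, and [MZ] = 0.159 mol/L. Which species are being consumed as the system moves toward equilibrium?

Q = [MZ]³ / ([T]³·[PQ]) = (0.159)³ / ((1.01)³·(0.0167)) = 0.234
Q = 0.234 > Keq = 0.0940: net reverse reaction.

MZ (products)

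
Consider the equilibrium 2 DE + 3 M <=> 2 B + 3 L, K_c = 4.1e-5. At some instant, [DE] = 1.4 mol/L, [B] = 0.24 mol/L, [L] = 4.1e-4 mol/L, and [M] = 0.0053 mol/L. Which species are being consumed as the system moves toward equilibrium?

Q_c = [B]²·[L]³ / ([DE]²·[M]³) = (0.24)²·(4.1e-4)³ / ((1.4)²·(0.0053)³) = 1.4e-5
Q_c = 1.4e-5 < K_c = 4.1e-5: net forward reaction.

DE, M (reactants)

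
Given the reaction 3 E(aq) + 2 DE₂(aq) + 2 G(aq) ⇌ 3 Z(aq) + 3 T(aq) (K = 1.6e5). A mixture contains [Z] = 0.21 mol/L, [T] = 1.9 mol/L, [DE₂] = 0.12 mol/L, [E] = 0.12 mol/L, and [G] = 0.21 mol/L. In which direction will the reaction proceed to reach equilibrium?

to the right

Q = [Z]³·[T]³ / ([E]³·[DE₂]²·[G]²) = (0.21)³·(1.9)³ / ((0.12)³·(0.12)²·(0.21)²) = 58000
Q = 58000 < K = 1.6e5, so the forward reaction proceeds.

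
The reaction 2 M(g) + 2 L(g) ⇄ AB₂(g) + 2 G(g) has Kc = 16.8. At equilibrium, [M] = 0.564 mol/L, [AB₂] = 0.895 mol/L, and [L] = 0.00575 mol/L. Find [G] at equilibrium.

[G] = 0.0141 mol/L

At equilibrium, Kc = [AB₂]·[G]² / ([M]²·[L]²) = 16.8.
(0.895)·([G])² / ((0.564)²·(0.00575)²) = 16.8
[G]² = 1.97×10⁻⁴ ⇒ [G] = 0.0141 mol/L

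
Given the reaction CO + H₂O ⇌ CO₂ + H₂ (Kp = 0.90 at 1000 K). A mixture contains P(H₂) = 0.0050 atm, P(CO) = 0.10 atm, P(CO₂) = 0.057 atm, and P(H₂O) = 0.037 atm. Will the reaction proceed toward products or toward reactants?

in the forward direction

Qp = P(CO₂)·P(H₂) / (P(CO)·P(H₂O)) = (0.057)·(0.0050) / ((0.10)·(0.037)) = 0.077
Qp = 0.077 < Kp = 0.90, so the forward reaction proceeds.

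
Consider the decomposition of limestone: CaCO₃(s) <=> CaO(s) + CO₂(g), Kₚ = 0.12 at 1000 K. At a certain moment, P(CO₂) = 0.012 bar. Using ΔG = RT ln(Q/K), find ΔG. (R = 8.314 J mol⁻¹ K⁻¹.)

ΔG = -19.1 kJ/mol

(CaCO₃, CaO are pure solids — omitted from Qₚ.)
Qₚ = P(CO₂) = 0.0120
ΔG = RT ln(Qₚ/Kₚ) = (8.314 J mol⁻¹ K⁻¹)(1000 K) × ln(0.0120/0.12)
   = (8.314 kJ/mol)(-2.303) = -19.1 kJ/mol
ΔG < 0, so the forward reaction is spontaneous (proceeds forward).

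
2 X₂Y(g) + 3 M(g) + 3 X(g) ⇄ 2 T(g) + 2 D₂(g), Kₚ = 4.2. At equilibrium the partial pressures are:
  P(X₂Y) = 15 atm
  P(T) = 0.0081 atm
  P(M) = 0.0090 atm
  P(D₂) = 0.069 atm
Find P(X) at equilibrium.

P(X) = 0.077 atm

At equilibrium, Kₚ = P(T)²·P(D₂)² / (P(X₂Y)²·P(M)³·P(X)³) = 4.2.
(0.0081)²·(0.069)² / ((15)²·(0.0090)³·(P(X))³) = 4.2
P(X)³ = 4.53×10⁻⁴ ⇒ P(X) = 0.077 atm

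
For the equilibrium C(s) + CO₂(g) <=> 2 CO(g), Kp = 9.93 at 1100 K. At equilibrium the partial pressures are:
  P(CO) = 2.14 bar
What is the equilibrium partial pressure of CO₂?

P(CO₂) = 0.461 bar

(C is a pure solid — omitted from Kp.)
At equilibrium, Kp = P(CO)² / P(CO₂) = 9.93.
(2.14)² / (P(CO₂)) = 9.93
P(CO₂) = 0.461 bar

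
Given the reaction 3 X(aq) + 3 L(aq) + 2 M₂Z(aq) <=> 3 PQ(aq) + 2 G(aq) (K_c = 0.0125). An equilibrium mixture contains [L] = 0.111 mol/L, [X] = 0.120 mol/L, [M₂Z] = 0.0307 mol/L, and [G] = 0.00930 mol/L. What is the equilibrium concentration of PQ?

[PQ] = 0.00685 mol/L

At equilibrium, K_c = [PQ]³·[G]² / ([X]³·[L]³·[M₂Z]²) = 0.0125.
([PQ])³·(0.00930)² / ((0.120)³·(0.111)³·(0.0307)²) = 0.0125
[PQ]³ = 3.22×10⁻⁷ ⇒ [PQ] = 0.00685 mol/L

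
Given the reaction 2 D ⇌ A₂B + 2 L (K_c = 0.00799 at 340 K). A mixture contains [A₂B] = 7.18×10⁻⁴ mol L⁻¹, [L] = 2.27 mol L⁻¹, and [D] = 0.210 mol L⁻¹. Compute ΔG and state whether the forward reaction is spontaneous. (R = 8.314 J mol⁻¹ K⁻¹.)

ΔG = 6.65 kJ/mol; the forward reaction is non-spontaneous

Q_c = [A₂B]·[L]² / [D]² = (7.18×10⁻⁴)·(2.27)² / (0.210)² = 0.0839
ΔG = RT ln(Q_c/K_c) = (8.314 J mol⁻¹ K⁻¹)(340 K) × ln(0.0839/0.00799)
   = (2.827 kJ/mol)(2.351) = 6.65 kJ/mol
ΔG > 0, so the forward reaction is non-spontaneous (proceeds in reverse).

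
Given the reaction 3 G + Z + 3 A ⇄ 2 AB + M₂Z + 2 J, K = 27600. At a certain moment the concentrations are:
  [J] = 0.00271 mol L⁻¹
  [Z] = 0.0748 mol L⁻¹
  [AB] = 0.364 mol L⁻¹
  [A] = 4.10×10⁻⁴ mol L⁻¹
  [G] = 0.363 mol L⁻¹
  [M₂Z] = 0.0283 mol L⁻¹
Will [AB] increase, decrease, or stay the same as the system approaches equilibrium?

Q = [AB]²·[M₂Z]·[J]² / ([G]³·[Z]·[A]³) = (0.364)²·(0.0283)·(0.00271)² / ((0.363)³·(0.0748)·(4.10×10⁻⁴)³) = 1.12×10⁵
Q = 1.12×10⁵ > K = 27600: net reverse reaction.
AB is a product, so it decreases.

decrease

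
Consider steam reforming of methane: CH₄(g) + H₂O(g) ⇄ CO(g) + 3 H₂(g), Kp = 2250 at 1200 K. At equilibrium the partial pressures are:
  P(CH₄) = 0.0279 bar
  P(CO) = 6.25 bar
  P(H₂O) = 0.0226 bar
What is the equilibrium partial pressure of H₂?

P(H₂) = 0.610 bar

At equilibrium, Kp = P(CO)·P(H₂)³ / (P(CH₄)·P(H₂O)) = 2250.
(6.25)·(P(H₂))³ / ((0.0279)·(0.0226)) = 2250
P(H₂)³ = 0.227 ⇒ P(H₂) = 0.610 bar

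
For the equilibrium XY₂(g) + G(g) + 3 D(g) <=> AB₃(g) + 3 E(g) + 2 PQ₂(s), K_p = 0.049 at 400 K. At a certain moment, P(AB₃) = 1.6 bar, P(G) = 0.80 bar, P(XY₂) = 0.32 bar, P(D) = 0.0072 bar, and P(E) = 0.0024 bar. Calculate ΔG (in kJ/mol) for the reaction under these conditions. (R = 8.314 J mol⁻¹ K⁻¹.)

ΔG = 5.16 kJ/mol

(PQ₂ is a pure solid — omitted from Q_p.)
Q_p = P(AB₃)·P(E)³ / (P(XY₂)·P(G)·P(D)³) = (1.6)·(0.0024)³ / ((0.32)·(0.80)·(0.0072)³) = 0.231
ΔG = RT ln(Q_p/K_p) = (8.314 J mol⁻¹ K⁻¹)(400 K) × ln(0.231/0.049)
   = (3.326 kJ/mol)(1.551) = 5.16 kJ/mol
ΔG > 0, so the forward reaction is non-spontaneous (proceeds in reverse).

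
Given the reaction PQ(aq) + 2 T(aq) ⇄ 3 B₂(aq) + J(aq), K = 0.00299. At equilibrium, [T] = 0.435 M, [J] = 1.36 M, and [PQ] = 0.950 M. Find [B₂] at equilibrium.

At equilibrium, K = [B₂]³·[J] / ([PQ]·[T]²) = 0.00299.
([B₂])³·(1.36) / ((0.950)·(0.435)²) = 0.00299
[B₂]³ = 3.95e-4 ⇒ [B₂] = 0.0734 M

[B₂] = 0.0734 M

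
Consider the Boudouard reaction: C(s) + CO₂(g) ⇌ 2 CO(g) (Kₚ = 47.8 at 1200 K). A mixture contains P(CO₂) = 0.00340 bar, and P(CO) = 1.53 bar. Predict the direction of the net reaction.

reverse (toward reactants)

(C is a pure solid — omitted from Qₚ.)
Qₚ = P(CO)² / P(CO₂) = (1.53)² / (0.00340) = 688
Qₚ = 688 > Kₚ = 47.8, so the reverse reaction proceeds.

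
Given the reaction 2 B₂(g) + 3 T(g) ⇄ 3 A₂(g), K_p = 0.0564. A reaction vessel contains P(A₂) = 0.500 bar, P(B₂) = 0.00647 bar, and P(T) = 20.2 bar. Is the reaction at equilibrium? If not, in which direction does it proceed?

Q_p = P(A₂)³ / (P(B₂)²·P(T)³) = (0.500)³ / ((0.00647)²·(20.2)³) = 0.362
Q_p = 0.362 > K_p = 0.0564, so the reverse reaction proceeds.

reverse (toward reactants)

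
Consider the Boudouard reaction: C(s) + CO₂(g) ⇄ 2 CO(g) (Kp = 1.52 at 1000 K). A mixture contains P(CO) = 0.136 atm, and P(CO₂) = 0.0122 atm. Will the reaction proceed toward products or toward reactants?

neither direction; the system is at equilibrium

(C is a pure solid — omitted from Qp.)
Qp = P(CO)² / P(CO₂) = (0.136)² / (0.0122) = 1.52
Qp = 1.52 = Kp, so the system is already at equilibrium.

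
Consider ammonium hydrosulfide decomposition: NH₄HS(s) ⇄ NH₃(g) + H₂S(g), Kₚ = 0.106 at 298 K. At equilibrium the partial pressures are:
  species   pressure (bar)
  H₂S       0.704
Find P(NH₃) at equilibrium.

(NH₄HS is a pure solid — omitted from Kₚ.)
At equilibrium, Kₚ = P(NH₃)·P(H₂S) = 0.106.
(P(NH₃))·(0.704) = 0.106
P(NH₃) = 0.151 bar

P(NH₃) = 0.151 bar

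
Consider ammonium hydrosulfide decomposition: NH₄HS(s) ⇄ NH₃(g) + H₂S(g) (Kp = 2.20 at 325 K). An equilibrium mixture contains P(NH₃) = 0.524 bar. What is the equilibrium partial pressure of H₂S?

(NH₄HS is a pure solid — omitted from Kp.)
At equilibrium, Kp = P(NH₃)·P(H₂S) = 2.20.
(0.524)·(P(H₂S)) = 2.20
P(H₂S) = 4.20 bar

P(H₂S) = 4.20 bar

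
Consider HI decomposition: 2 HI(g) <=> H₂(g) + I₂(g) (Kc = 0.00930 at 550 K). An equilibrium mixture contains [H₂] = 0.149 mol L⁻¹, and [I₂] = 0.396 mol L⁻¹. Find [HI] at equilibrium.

At equilibrium, Kc = [H₂]·[I₂] / [HI]² = 0.00930.
(0.149)·(0.396) / ([HI])² = 0.00930
[HI]² = 6.34 ⇒ [HI] = 2.52 mol L⁻¹

[HI] = 2.52 mol L⁻¹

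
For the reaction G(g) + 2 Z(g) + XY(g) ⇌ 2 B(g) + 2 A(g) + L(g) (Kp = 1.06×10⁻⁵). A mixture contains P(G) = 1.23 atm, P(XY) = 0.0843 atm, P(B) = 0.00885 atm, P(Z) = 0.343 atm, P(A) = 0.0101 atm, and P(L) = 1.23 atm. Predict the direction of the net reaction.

in the forward direction

Qp = P(B)²·P(A)²·P(L) / (P(G)·P(Z)²·P(XY)) = (0.00885)²·(0.0101)²·(1.23) / ((1.23)·(0.343)²·(0.0843)) = 8.06×10⁻⁷
Qp = 8.06×10⁻⁷ < Kp = 1.06×10⁻⁵, so the forward reaction proceeds.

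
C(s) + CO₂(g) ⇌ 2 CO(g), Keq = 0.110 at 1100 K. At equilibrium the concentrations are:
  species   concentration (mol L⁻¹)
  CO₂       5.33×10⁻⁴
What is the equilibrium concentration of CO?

(C is a pure solid — omitted from Keq.)
At equilibrium, Keq = [CO]² / [CO₂] = 0.110.
([CO])² / (5.33×10⁻⁴) = 0.110
[CO]² = 5.86×10⁻⁵ ⇒ [CO] = 0.00766 mol L⁻¹

[CO] = 0.00766 mol L⁻¹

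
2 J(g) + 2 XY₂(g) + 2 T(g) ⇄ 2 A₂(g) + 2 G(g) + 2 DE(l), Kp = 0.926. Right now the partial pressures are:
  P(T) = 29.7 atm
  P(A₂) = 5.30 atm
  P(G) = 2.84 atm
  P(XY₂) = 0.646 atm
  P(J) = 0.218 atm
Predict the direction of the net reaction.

(DE is a pure liquid — omitted from Qp.)
Qp = P(A₂)²·P(G)² / (P(J)²·P(XY₂)²·P(T)²) = (5.30)²·(2.84)² / ((0.218)²·(0.646)²·(29.7)²) = 13.0
Qp = 13.0 > Kp = 0.926, so the reverse reaction proceeds.

reverse (toward reactants)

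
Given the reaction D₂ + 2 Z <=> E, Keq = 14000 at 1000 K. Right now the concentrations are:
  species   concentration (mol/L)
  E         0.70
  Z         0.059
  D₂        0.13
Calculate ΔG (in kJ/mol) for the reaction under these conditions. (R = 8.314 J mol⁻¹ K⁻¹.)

ΔG = -18.3 kJ/mol

Q = [E] / ([D₂]·[Z]²) = (0.70) / ((0.13)·(0.059)²) = 1550
ΔG = RT ln(Q/Keq) = (8.314 J mol⁻¹ K⁻¹)(1000 K) × ln(1550/14000)
   = (8.314 kJ/mol)(-2.201) = -18.3 kJ/mol
ΔG < 0, so the forward reaction is spontaneous (proceeds forward).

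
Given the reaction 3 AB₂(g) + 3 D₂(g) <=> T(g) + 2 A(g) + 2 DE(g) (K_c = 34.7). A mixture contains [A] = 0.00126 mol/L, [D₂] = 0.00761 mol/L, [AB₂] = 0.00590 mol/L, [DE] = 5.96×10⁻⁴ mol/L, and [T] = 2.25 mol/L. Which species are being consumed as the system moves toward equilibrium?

AB₂, D₂ (reactants)

Q_c = [T]·[A]²·[DE]² / ([AB₂]³·[D₂]³) = (2.25)·(0.00126)²·(5.96×10⁻⁴)² / ((0.00590)³·(0.00761)³) = 14.0
Q_c = 14.0 < K_c = 34.7: net forward reaction.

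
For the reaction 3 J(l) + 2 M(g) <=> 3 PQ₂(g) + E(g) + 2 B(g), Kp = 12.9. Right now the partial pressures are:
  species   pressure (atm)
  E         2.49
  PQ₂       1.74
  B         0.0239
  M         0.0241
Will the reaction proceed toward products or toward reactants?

at equilibrium

(J is a pure liquid — omitted from Qp.)
Qp = P(PQ₂)³·P(E)·P(B)² / P(M)² = (1.74)³·(2.49)·(0.0239)² / (0.0241)² = 12.9
Qp = 12.9 = Kp, so the system is already at equilibrium.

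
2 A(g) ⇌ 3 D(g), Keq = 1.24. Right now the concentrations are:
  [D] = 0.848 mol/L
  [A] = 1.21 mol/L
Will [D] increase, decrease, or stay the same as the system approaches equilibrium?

increase

Q = [D]³ / [A]² = (0.848)³ / (1.21)² = 0.417
Q = 0.417 < Keq = 1.24: net forward reaction.
D is a product, so it increases.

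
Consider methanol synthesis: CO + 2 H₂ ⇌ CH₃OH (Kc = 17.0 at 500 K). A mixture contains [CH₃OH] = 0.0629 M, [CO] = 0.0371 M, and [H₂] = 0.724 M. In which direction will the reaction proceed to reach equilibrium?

Qc = [CH₃OH] / ([CO]·[H₂]²) = (0.0629) / ((0.0371)·(0.724)²) = 3.23
Qc = 3.23 < Kc = 17.0, so the forward reaction proceeds.

forward (toward products)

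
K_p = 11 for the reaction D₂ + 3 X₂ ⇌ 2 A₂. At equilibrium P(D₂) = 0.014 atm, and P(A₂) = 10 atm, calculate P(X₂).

At equilibrium, K_p = P(A₂)² / (P(D₂)·P(X₂)³) = 11.
(10)² / ((0.014)·(P(X₂))³) = 11
P(X₂)³ = 649 ⇒ P(X₂) = 8.7 atm

P(X₂) = 8.7 atm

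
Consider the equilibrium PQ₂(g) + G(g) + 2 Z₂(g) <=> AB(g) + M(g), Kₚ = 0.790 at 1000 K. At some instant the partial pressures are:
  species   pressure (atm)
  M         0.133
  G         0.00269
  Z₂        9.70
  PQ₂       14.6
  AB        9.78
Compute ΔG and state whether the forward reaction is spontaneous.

Qₚ = P(AB)·P(M) / (P(PQ₂)·P(G)·P(Z₂)²) = (9.78)·(0.133) / ((14.6)·(0.00269)·(9.70)²) = 0.352
ΔG = RT ln(Qₚ/Kₚ) = (8.314 J mol⁻¹ K⁻¹)(1000 K) × ln(0.352/0.790)
   = (8.314 kJ/mol)(-0.8084) = -6.72 kJ/mol
ΔG < 0, so the forward reaction is spontaneous (proceeds forward).

ΔG = -6.72 kJ/mol; the forward reaction is spontaneous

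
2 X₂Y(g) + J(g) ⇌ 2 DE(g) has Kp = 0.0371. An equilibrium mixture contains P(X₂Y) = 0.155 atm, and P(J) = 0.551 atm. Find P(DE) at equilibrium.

P(DE) = 0.0222 atm

At equilibrium, Kp = P(DE)² / (P(X₂Y)²·P(J)) = 0.0371.
(P(DE))² / ((0.155)²·(0.551)) = 0.0371
P(DE)² = 4.91×10⁻⁴ ⇒ P(DE) = 0.0222 atm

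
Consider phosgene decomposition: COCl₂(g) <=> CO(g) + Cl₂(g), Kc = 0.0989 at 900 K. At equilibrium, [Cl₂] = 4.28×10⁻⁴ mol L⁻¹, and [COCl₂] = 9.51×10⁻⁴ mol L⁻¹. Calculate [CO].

[CO] = 0.220 mol L⁻¹

At equilibrium, Kc = [CO]·[Cl₂] / [COCl₂] = 0.0989.
([CO])·(4.28×10⁻⁴) / (9.51×10⁻⁴) = 0.0989
[CO] = 0.220 mol L⁻¹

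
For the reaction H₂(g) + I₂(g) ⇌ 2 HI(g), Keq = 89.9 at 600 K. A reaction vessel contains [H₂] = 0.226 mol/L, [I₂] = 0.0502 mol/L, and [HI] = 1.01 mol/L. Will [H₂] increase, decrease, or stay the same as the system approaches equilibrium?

Q = [HI]² / ([H₂]·[I₂]) = (1.01)² / ((0.226)·(0.0502)) = 89.9
Q = 89.9 = Keq; the system is at equilibrium.

stay the same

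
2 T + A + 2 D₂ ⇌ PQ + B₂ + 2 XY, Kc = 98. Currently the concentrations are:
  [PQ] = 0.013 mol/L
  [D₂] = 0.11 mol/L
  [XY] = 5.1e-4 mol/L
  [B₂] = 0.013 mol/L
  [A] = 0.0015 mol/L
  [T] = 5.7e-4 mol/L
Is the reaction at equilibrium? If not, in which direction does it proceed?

Qc = [PQ]·[B₂]·[XY]² / ([T]²·[A]·[D₂]²) = (0.013)·(0.013)·(5.1e-4)² / ((5.7e-4)²·(0.0015)·(0.11)²) = 7.5
Qc = 7.5 < Kc = 98, so the forward reaction proceeds.

toward products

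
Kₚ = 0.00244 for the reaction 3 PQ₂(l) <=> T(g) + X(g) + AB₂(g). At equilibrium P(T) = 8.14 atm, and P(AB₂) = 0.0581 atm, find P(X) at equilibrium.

P(X) = 0.00516 atm

(PQ₂ is a pure liquid — omitted from Kₚ.)
At equilibrium, Kₚ = P(T)·P(X)·P(AB₂) = 0.00244.
(8.14)·(P(X))·(0.0581) = 0.00244
P(X) = 0.00516 atm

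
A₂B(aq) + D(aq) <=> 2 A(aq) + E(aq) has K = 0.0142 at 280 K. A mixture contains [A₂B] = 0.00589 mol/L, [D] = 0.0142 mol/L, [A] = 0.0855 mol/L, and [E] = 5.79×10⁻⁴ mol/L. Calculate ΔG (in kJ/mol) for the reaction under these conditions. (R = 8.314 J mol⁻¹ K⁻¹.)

ΔG = 2.96 kJ/mol

Q = [A]²·[E] / ([A₂B]·[D]) = (0.0855)²·(5.79×10⁻⁴) / ((0.00589)·(0.0142)) = 0.0506
ΔG = RT ln(Q/K) = (8.314 J mol⁻¹ K⁻¹)(280 K) × ln(0.0506/0.0142)
   = (2.328 kJ/mol)(1.271) = 2.96 kJ/mol
ΔG > 0, so the forward reaction is non-spontaneous (proceeds in reverse).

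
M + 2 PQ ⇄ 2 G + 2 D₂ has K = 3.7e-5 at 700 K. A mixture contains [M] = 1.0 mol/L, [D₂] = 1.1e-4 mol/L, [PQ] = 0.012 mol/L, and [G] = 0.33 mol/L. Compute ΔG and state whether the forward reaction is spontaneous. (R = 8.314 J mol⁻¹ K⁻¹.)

ΔG = -8.13 kJ/mol; the forward reaction is spontaneous

Q = [G]²·[D₂]² / ([M]·[PQ]²) = (0.33)²·(1.1e-4)² / ((1.0)·(0.012)²) = 9.15e-6
ΔG = RT ln(Q/K) = (8.314 J mol⁻¹ K⁻¹)(700 K) × ln(9.15e-6/3.7e-5)
   = (5.820 kJ/mol)(-1.397) = -8.13 kJ/mol
ΔG < 0, so the forward reaction is spontaneous (proceeds forward).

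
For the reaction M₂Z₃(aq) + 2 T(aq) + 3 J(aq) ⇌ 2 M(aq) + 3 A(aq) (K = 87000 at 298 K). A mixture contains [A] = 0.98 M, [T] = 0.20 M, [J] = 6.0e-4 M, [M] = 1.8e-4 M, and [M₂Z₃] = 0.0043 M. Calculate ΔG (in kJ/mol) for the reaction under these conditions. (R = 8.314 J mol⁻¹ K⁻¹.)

ΔG = 5.56 kJ/mol

Q = [M]²·[A]³ / ([M₂Z₃]·[T]²·[J]³) = (1.8e-4)²·(0.98)³ / ((0.0043)·(0.20)²·(6.0e-4)³) = 8.21e5
ΔG = RT ln(Q/K) = (8.314 J mol⁻¹ K⁻¹)(298 K) × ln(8.21e5/87000)
   = (2.478 kJ/mol)(2.245) = 5.56 kJ/mol
ΔG > 0, so the forward reaction is non-spontaneous (proceeds in reverse).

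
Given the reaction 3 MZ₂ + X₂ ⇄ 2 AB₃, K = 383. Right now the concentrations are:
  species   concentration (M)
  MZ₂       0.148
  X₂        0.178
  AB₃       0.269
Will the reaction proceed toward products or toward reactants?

Q = [AB₃]² / ([MZ₂]³·[X₂]) = (0.269)² / ((0.148)³·(0.178)) = 125
Q = 125 < K = 383, so the forward reaction proceeds.

forward (toward products)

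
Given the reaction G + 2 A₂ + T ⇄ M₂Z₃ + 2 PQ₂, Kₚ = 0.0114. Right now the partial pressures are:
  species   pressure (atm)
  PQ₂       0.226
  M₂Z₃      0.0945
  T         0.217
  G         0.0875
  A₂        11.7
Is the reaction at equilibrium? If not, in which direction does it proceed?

toward products

Qₚ = P(M₂Z₃)·P(PQ₂)² / (P(G)·P(A₂)²·P(T)) = (0.0945)·(0.226)² / ((0.0875)·(11.7)²·(0.217)) = 0.00186
Qₚ = 0.00186 < Kₚ = 0.0114, so the forward reaction proceeds.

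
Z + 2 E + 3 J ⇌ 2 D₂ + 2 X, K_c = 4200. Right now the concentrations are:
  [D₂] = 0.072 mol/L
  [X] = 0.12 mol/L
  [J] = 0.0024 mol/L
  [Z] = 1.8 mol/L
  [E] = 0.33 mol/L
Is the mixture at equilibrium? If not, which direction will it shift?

Q_c = [D₂]²·[X]² / ([Z]·[E]²·[J]³) = (0.072)²·(0.12)² / ((1.8)·(0.33)²·(0.0024)³) = 28000
Q_c = 28000 > K_c = 4200: net reverse reaction.

no; Q > K, reaction proceeds in reverse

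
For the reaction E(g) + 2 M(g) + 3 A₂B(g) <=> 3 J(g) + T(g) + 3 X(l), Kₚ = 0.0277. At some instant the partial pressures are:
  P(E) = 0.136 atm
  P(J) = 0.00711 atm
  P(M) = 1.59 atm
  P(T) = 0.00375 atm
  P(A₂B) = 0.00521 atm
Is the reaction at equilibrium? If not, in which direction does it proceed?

(X is a pure liquid — omitted from Qₚ.)
Qₚ = P(J)³·P(T) / (P(E)·P(M)²·P(A₂B)³) = (0.00711)³·(0.00375) / ((0.136)·(1.59)²·(0.00521)³) = 0.0277
Qₚ = 0.0277 = Kₚ, so the system is already at equilibrium.

neither direction; the system is at equilibrium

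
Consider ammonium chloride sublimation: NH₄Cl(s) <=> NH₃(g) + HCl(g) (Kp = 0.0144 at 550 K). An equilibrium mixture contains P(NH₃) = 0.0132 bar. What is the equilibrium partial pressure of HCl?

P(HCl) = 1.09 bar

(NH₄Cl is a pure solid — omitted from Kp.)
At equilibrium, Kp = P(NH₃)·P(HCl) = 0.0144.
(0.0132)·(P(HCl)) = 0.0144
P(HCl) = 1.09 bar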